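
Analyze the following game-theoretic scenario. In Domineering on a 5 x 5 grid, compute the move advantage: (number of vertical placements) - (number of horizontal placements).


Board is 5 x 5 (rows x cols).
Left (vertical) placements: (rows-1) * cols = 4 * 5 = 20
Right (horizontal) placements: rows * (cols-1) = 5 * 4 = 20
Advantage = Left - Right = 20 - 20 = 0

0


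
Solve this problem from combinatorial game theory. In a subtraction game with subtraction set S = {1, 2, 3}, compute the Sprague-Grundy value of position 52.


The subtraction set is S = {1, 2, 3}.
G(k) = mex{ G(k - s) : s in S, s <= k }. We compute iteratively: G(0) = 0.
G(1) = mex({0}) = 1
G(2) = mex({0, 1}) = 2
G(3) = mex({0, 1, 2}) = 3
G(4) = mex({1, 2, 3}) = 0
G(5) = mex({0, 2, 3}) = 1
G(6) = mex({0, 1, 3}) = 2
Observe that G(4)..G(6) = 0, 1, 2 repeats G(0)..G(2) = 0, 1, 2.
For k >= max(S) = 3, G(k) is determined by the previous 3 values G(k-3)..G(k-1); a window of 3 consecutive values has recurred shifted by 4, so by induction G(k + 4) = G(k) for all k >= 0: the sequence is periodic from the start with period 4.
One period: G(0..3) = 0, 1, 2, 3.
52 mod 4 = 0, so G(52) = G(0) = 0.

0


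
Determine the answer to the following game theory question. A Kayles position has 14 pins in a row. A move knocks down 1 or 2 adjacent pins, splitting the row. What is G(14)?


Kayles: a move removes 1 or 2 adjacent pins from a contiguous row.
Removing pins from a row of k leaves two independent rows (a, b) with a + b = k - 1 (one pin) or a + b = k - 2 (two pins); an end removal gives a = 0.
By Sprague-Grundy, G(k) = mex{ G(a) XOR G(b) } over all these splits. G(0) = 0.
G(1): splits (0,0):0^0=0 -> mex({0}) = 1
G(2): splits (0,1):0^1=1 (0,0):0^0=0 -> mex({0, 1}) = 2
G(3): splits (0,2):0^2=2 (1,1):1^1=0 (0,1):0^1=1 -> mex({0, 1, 2}) = 3
G(4): splits (0,3):0^3=3 (1,2):1^2=3 (0,2):0^2=2 (1,1):1^1=0 -> mex({0, 2, 3}) = 1
G(5): splits (0,4):0^1=1 (1,3):1^3=2 (2,2):2^2=0 (0,3):0^3=3 (1,2):1^2=3 -> mex({0, 1, 2, 3}) = 4
G(6) = mex({0, 1, 2, 4}) = 3
G(7) = mex({0, 1, 3, 4, 5}) = 2
G(8) = mex({0, 2, 3, 5, 6}) = 1
G(9) = mex({0, 1, 2, 3, 6, 7}) = 4
G(10) = mex({0, 1, 3, 4, 5, 7}) = 2
G(11) = mex({0, 1, 2, 3, 4, 5}) = 6
G(12) = mex({0, 1, 2, 3, 5, 6, 7}) = 4
G(13) = mex({0, 2, 3, 4, 6, 7}) = 1
G(14) = mex({0, 1, 4, 5, 6, 7}) = 2
Therefore G(14) = 2.

2


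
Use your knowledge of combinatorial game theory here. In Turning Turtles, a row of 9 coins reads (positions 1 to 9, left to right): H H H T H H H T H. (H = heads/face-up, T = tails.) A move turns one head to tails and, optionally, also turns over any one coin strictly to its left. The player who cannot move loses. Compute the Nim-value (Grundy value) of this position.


Coins: H H H T H H H T H
Key fact: a single head at position k behaves exactly like a Nim heap of size k (turning it to T and optionally flipping a coin at j < k corresponds to moving the heap from k to j, or to 0), and heads combine as a disjunctive sum (two heads at the same place would cancel, matching j XOR j = 0). So the Nim-value is the XOR of the 1-indexed positions of the heads.
Face-up positions (1-indexed): [1, 2, 3, 5, 6, 7, 9]
XOR 0 with 1: 0 XOR 1 = 1
XOR 1 with 2: 1 XOR 2 = 3
XOR 3 with 3: 3 XOR 3 = 0
XOR 0 with 5: 0 XOR 5 = 5
XOR 5 with 6: 5 XOR 6 = 3
XOR 3 with 7: 3 XOR 7 = 4
XOR 4 with 9: 4 XOR 9 = 13
Nim-value = 13

13


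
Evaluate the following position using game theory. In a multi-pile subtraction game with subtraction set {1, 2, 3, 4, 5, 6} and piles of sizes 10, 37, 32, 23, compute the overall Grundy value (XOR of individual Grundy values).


Subtraction set: {1, 2, 3, 4, 5, 6}
For this subtraction set, G(n) = n mod 7 (period = max + 1 = 7).
Pile 1 (size 10): G(10) = 10 mod 7 = 3
Pile 2 (size 37): G(37) = 37 mod 7 = 2
Pile 3 (size 32): G(32) = 32 mod 7 = 4
Pile 4 (size 23): G(23) = 23 mod 7 = 2
Total Grundy value = XOR of all: 3 XOR 2 XOR 4 XOR 2 = 7

7


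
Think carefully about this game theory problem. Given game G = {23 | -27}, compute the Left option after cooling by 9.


Original game: {23 | -27} (a switch {a | b} with a > b).
Cooling by t (for t below the temperature (a - b)/2 = 25) taxes each move by t: {a | b} cooled by t is {a - t | b + t}.
Cooling amount: t = 9
Cooled Left option: 23 - 9 = 14
Cooled Right option: -27 + 9 = -18
Cooled game: {14 | -18}
Left option = 14

14


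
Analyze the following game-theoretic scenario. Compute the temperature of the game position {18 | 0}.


The game is {18 | 0}, a switch {a | b} with numbers a > b.
Cooling {a | b} by t gives {a - t | b + t}, which stops being hot when a - t = b + t, i.e. at t = (a - b)/2. So the temperature of a switch is (a - b)/2.
Temperature = (Left option - Right option) / 2
= (18 - (0)) / 2
= 18 / 2
= 9

9


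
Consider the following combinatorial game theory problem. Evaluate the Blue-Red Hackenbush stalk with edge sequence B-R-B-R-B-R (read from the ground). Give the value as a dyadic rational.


Edges (from ground): B-R-B-R-B-R
By Berlekamp's sign-expansion rule, a Blue-Red Hackenbush stalk has the value of the surreal number whose sign sequence is the edge sequence with B -> + and R -> -.
Sign sequence: +-+-+-
Trace the sign expansion in the surreal number tree, starting from 0:
Edge 1: B (sign +) -> bounds (0, +inf), value = 1
Edge 2: R (sign -) -> bounds (0, 1), value = 1/2
Edge 3: B (sign +) -> bounds (1/2, 1), value = 3/4
Edge 4: R (sign -) -> bounds (1/2, 3/4), value = 5/8
Edge 5: B (sign +) -> bounds (5/8, 3/4), value = 11/16
Edge 6: R (sign -) -> bounds (5/8, 11/16), value = 21/32
Game value = 21/32

21/32


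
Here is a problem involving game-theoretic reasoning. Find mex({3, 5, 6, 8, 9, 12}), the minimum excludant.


Set = {3, 5, 6, 8, 9, 12}
0 is NOT in the set. This is the mex.
mex = 0

0


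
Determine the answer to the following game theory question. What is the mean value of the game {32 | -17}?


Game = {32 | -17}, a switch {a | b} with numbers a > b.
Its thermograph has left wall a - t and right wall b + t, which meet at t = (a - b)/2, where both equal (a + b)/2. So the mast (mean value) is at (a + b)/2.
Mean = (32 + (-17))/2 = 15/2 = 15/2

15/2


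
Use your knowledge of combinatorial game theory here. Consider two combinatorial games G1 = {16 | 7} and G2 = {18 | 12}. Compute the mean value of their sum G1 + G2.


G1 = {16 | 7}, G2 = {18 | 12}
Each is a switch {a | b} with numbers a > b; its mean value is (a + b)/2, and mean value is additive over game sums: m(G1 + G2) = m(G1) + m(G2).
Mean of G1 = (16 + (7))/2 = 23/2 = 23/2
Mean of G2 = (18 + (12))/2 = 30/2 = 15
Mean of G1 + G2 = 23/2 + 15 = 53/2

53/2


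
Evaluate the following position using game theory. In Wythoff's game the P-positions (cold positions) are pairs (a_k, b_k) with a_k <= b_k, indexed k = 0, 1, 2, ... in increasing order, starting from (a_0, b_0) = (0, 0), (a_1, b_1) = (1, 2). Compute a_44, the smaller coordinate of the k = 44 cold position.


By Wythoff's theorem, a_k = floor(k * phi) and b_k = floor(k * phi^2) = a_k + k, where phi = (1 + sqrt(5))/2 is the golden ratio.
phi = (1 + sqrt(5))/2 = 1.618034
k = 44
k * phi = 44 * 1.618034 = 71.193496
a_44 = floor(k * phi) = 71

71


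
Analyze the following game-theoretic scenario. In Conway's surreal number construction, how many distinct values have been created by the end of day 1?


Day 0: {|} = 0 is born. Count = 1.
Day n: the number of surreal numbers born by day n is 2^(n+1) - 1.
By day 0: 2^1 - 1 = 1
By day 1: 2^2 - 1 = 3
By day 1: 3 surreal numbers.

3


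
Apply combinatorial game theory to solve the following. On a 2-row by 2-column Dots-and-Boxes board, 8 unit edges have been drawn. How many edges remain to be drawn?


Grid: 2 x 2 boxes, i.e. 3 rows and 3 columns of dots.
Horizontal edges: (rows + 1) * cols = 3 * 2 = 6
Vertical edges: rows * (cols + 1) = 2 * 3 = 6
Total edges: 6 + 6 = 12
Edges drawn: 8
Remaining: 12 - 8 = 4

4


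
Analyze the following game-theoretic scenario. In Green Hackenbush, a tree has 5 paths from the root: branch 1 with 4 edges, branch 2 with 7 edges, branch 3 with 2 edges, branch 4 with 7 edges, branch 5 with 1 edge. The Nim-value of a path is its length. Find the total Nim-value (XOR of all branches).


The tree has 5 branches from the ground vertex.
In Green Hackenbush, the Nim-value of a simple path of length k is k.
Branch 1: length 4, Nim-value = 4
Branch 2: length 7, Nim-value = 7
Branch 3: length 2, Nim-value = 2
Branch 4: length 7, Nim-value = 7
Branch 5: length 1, Nim-value = 1
Total Nim-value = XOR of all branch values:
0 XOR 4 = 4
4 XOR 7 = 3
3 XOR 2 = 1
1 XOR 7 = 6
6 XOR 1 = 7
Nim-value of the tree = 7

7


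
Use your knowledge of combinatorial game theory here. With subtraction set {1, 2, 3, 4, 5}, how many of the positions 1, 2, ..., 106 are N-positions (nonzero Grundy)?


Subtraction set S = {1, 2, 3, 4, 5}, so G(n) = n mod 6.
G(n) = 0 when n is a multiple of 6.
Multiples of 6 in [1, 106]: 17
N-positions (nonzero Grundy) = 106 - 17 = 89

89


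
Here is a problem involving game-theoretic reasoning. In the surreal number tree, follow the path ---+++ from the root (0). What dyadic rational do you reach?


Sign expansion: ---+++
Rule: track bounds (lo, hi), initially (-inf, +inf). On '+', the current value becomes lo and we move to the simplest number in (value, hi): value + 1 if hi = +inf, otherwise the midpoint (value + hi)/2. On '-', the current value becomes hi and we move to value - 1 if lo = -inf, otherwise the midpoint (lo + value)/2.
Start at 0.
Step 1: sign = -, move left. Bounds: (-inf, 0). Value = -1
Step 2: sign = -, move left. Bounds: (-inf, -1). Value = -2
Step 3: sign = -, move left. Bounds: (-inf, -2). Value = -3
Step 4: sign = +, move right. Bounds: (-3, -2). Value = -5/2
Step 5: sign = +, move right. Bounds: (-5/2, -2). Value = -9/4
Step 6: sign = +, move right. Bounds: (-9/4, -2). Value = -17/8
The surreal number with sign expansion ---+++ is -17/8.

-17/8


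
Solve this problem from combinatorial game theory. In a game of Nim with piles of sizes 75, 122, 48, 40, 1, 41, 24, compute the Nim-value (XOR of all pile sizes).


We need the XOR (exclusive or) of all pile sizes.
After XOR-ing pile 1 (size 75): 0 XOR 75 = 75
After XOR-ing pile 2 (size 122): 75 XOR 122 = 49
After XOR-ing pile 3 (size 48): 49 XOR 48 = 1
After XOR-ing pile 4 (size 40): 1 XOR 40 = 41
After XOR-ing pile 5 (size 1): 41 XOR 1 = 40
After XOR-ing pile 6 (size 41): 40 XOR 41 = 1
After XOR-ing pile 7 (size 24): 1 XOR 24 = 25
The Nim-value of this position is 25.

25


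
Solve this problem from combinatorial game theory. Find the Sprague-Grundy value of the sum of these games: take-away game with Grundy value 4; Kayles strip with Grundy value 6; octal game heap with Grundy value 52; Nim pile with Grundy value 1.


By the Sprague-Grundy theorem, the Grundy value of a sum of games is the XOR of individual Grundy values.
take-away game: Grundy value = 4. Running XOR: 0 XOR 4 = 4
Kayles strip: Grundy value = 6. Running XOR: 4 XOR 6 = 2
octal game heap: Grundy value = 52. Running XOR: 2 XOR 52 = 54
Nim pile: Grundy value = 1. Running XOR: 54 XOR 1 = 55
The combined Grundy value is 55.

55


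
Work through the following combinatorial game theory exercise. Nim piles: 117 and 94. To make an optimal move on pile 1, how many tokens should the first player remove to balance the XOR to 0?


Piles: 117 and 94
Current XOR: 117 XOR 94 = 43 (non-zero, so this is an N-position).
To make the XOR zero, we need to find a move that balances the piles.
For pile 1 (size 117): target = 117 XOR 43 = 94
We reduce pile 1 from 117 to 94.
Tokens removed: 117 - 94 = 23
Verification: 94 XOR 94 = 0

23


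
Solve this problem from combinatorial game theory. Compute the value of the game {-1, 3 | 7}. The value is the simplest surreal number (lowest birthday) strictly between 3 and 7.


Left options: {-1, 3}, max = 3
Right options: {7}, min = 7
All options are numbers and max(Left) < min(Right), so by the simplicity theorem the value is the simplest (earliest-born) number strictly between 3 and 7.
Integers 4 through 6 all lie strictly between 3 and 7.
Among integers, the simplest (lowest birthday = smallest |n|; 0 is born on day 0, +-n on day n) is 4.
No non-integer in the interval can be simpler: if x is a non-integer in the interval, then floor(x) or ceil(x) also lies in the interval (the interval contains an integer), and both are proper prefixes of x's sign expansion, i.e. born earlier. So the game value is 4.
Game value = 4

4


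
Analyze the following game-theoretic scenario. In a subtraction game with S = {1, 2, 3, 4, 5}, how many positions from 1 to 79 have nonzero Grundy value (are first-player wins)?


Subtraction set S = {1, 2, 3, 4, 5}, so G(n) = n mod 6.
G(n) = 0 when n is a multiple of 6.
Multiples of 6 in [1, 79]: 13
N-positions (nonzero Grundy) = 79 - 13 = 66

66


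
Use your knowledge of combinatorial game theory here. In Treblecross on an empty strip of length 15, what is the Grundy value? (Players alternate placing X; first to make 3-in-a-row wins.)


Treblecross: place X on empty cells; 3-in-a-row wins.
Playing within two cells of an existing X lets the opponent win at once, so sensible play treats the cells i-2..i+2 around each X as dead. The player left with no safe cell loses, so this is a normal-play take-away game on strips of safe cells.
Placing X at cell i (0-indexed) of a strip of k safe cells leaves independent strips of sizes max(0, i-2) and max(0, k-i-3). Hence G(k) = mex{ G(max(0,i-2)) XOR G(max(0,k-i-3)) : 0 <= i < k }, with G(0) = 0.
G(1): splits (0,0):0^0=0 -> mex({0}) = 1
G(2): splits (0,0):0^0=0 -> mex({0}) = 1
G(3): splits (0,0):0^0=0 -> mex({0}) = 1
G(4): splits (0,1):0^1=1 (0,0):0^0=0 -> mex({0, 1}) = 2
G(5): splits (0,2):0^1=1 (0,1):0^1=1 (0,0):0^0=0 -> mex({0, 1}) = 2
G(6) = mex({1}) = 0
G(7) = mex({0, 1, 2}) = 3
G(8) = mex({0, 1, 2}) = 3
G(9) = mex({0, 2}) = 1
G(10) = mex({0, 2, 3}) = 1
G(11) = mex({0, 3}) = 1
G(12) = mex({1, 3}) = 0
G(13) = mex({0, 1, 2, 3}) = 4
G(14) = mex({0, 1, 2}) = 3
G(15) = mex({0, 1, 2}) = 3
Therefore G(15) = 3.

3


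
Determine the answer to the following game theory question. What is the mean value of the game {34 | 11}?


Game = {34 | 11}, a switch {a | b} with numbers a > b.
Its thermograph has left wall a - t and right wall b + t, which meet at t = (a - b)/2, where both equal (a + b)/2. So the mast (mean value) is at (a + b)/2.
Mean = (34 + (11))/2 = 45/2 = 45/2

45/2


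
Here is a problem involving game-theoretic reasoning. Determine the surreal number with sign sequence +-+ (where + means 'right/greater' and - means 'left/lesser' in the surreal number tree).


Sign expansion: +-+
Rule: track bounds (lo, hi), initially (-inf, +inf). On '+', the current value becomes lo and we move to the simplest number in (value, hi): value + 1 if hi = +inf, otherwise the midpoint (value + hi)/2. On '-', the current value becomes hi and we move to value - 1 if lo = -inf, otherwise the midpoint (lo + value)/2.
Start at 0.
Step 1: sign = +, move right. Bounds: (0, +inf). Value = 1
Step 2: sign = -, move left. Bounds: (0, 1). Value = 1/2
Step 3: sign = +, move right. Bounds: (1/2, 1). Value = 3/4
The surreal number with sign expansion +-+ is 3/4.

3/4


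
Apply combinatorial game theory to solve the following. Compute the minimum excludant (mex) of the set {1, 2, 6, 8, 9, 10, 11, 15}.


Set = {1, 2, 6, 8, 9, 10, 11, 15}
0 is NOT in the set. This is the mex.
mex = 0

0


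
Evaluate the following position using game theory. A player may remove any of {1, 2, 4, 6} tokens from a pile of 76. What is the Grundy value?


The subtraction set is S = {1, 2, 4, 6}.
G(k) = mex{ G(k - s) : s in S, s <= k }. We compute iteratively: G(0) = 0.
G(1) = mex({0}) = 1
G(2) = mex({0, 1}) = 2
G(3) = mex({1, 2}) = 0
G(4) = mex({0, 2}) = 1
G(5) = mex({0, 1}) = 2
G(6) = mex({0, 1, 2}) = 3
G(7) = mex({0, 1, 2, 3}) = 4
G(8) = mex({1, 2, 3, 4}) = 0
G(9) = mex({0, 2, 4}) = 1
G(10) = mex({0, 1, 3}) = 2
G(11) = mex({1, 2, 4}) = 0
G(12) = mex({0, 2, 3}) = 1
G(13) = mex({0, 1, 4}) = 2
Observe that G(8)..G(13) = 0, 1, 2, 0, 1, 2 repeats G(0)..G(5) = 0, 1, 2, 0, 1, 2.
For k >= max(S) = 6, G(k) is determined by the previous 6 values G(k-6)..G(k-1); a window of 6 consecutive values has recurred shifted by 8, so by induction G(k + 8) = G(k) for all k >= 0: the sequence is periodic from the start with period 8.
One period: G(0..7) = 0, 1, 2, 0, 1, 2, 3, 4.
76 mod 8 = 4, so G(76) = G(4) = 1.

1


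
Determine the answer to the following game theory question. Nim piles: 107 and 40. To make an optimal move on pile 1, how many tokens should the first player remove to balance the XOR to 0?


Piles: 107 and 40
Current XOR: 107 XOR 40 = 67 (non-zero, so this is an N-position).
To make the XOR zero, we need to find a move that balances the piles.
For pile 1 (size 107): target = 107 XOR 67 = 40
We reduce pile 1 from 107 to 40.
Tokens removed: 107 - 40 = 67
Verification: 40 XOR 40 = 0

67


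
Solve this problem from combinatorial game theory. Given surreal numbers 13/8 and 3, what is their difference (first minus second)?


x = 13/8, y = 3
Converting to common denominator: 8
x = 13/8, y = 24/8
x - y = 13/8 - 3 = -11/8

-11/8


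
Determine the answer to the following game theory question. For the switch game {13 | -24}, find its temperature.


The game is {13 | -24}, a switch {a | b} with numbers a > b.
Cooling {a | b} by t gives {a - t | b + t}, which stops being hot when a - t = b + t, i.e. at t = (a - b)/2. So the temperature of a switch is (a - b)/2.
Temperature = (Left option - Right option) / 2
= (13 - (-24)) / 2
= 37 / 2
= 37/2

37/2


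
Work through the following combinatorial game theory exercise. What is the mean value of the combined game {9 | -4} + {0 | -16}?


G1 = {9 | -4}, G2 = {0 | -16}
Each is a switch {a | b} with numbers a > b; its mean value is (a + b)/2, and mean value is additive over game sums: m(G1 + G2) = m(G1) + m(G2).
Mean of G1 = (9 + (-4))/2 = 5/2 = 5/2
Mean of G2 = (0 + (-16))/2 = -16/2 = -8
Mean of G1 + G2 = 5/2 + -8 = -11/2

-11/2


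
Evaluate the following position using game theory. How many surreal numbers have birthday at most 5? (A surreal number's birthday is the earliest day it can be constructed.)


Day 0: {|} = 0 is born. Count = 1.
Day n: the number of surreal numbers born by day n is 2^(n+1) - 1.
By day 0: 2^1 - 1 = 1
By day 1: 2^2 - 1 = 3
By day 2: 2^3 - 1 = 7
By day 3: 2^4 - 1 = 15
By day 4: 2^5 - 1 = 31
By day 5: 2^6 - 1 = 63
By day 5: 63 surreal numbers.

63


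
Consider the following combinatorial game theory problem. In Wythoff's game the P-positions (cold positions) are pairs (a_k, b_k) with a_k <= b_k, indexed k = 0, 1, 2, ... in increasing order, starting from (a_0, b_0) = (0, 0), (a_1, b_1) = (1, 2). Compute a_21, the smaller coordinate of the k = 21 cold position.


By Wythoff's theorem, a_k = floor(k * phi) and b_k = floor(k * phi^2) = a_k + k, where phi = (1 + sqrt(5))/2 is the golden ratio.
phi = (1 + sqrt(5))/2 = 1.618034
k = 21
k * phi = 21 * 1.618034 = 33.978714
a_21 = floor(k * phi) = 33

33


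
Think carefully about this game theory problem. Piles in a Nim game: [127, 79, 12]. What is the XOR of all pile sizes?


We need the XOR (exclusive or) of all pile sizes.
After XOR-ing pile 1 (size 127): 0 XOR 127 = 127
After XOR-ing pile 2 (size 79): 127 XOR 79 = 48
After XOR-ing pile 3 (size 12): 48 XOR 12 = 60
The Nim-value of this position is 60.

60


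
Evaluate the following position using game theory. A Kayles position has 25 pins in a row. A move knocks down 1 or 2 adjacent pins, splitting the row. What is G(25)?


Kayles: a move removes 1 or 2 adjacent pins from a contiguous row.
Removing pins from a row of k leaves two independent rows (a, b) with a + b = k - 1 (one pin) or a + b = k - 2 (two pins); an end removal gives a = 0.
By Sprague-Grundy, G(k) = mex{ G(a) XOR G(b) } over all these splits. G(0) = 0.
G(1): splits (0,0):0^0=0 -> mex({0}) = 1
G(2): splits (0,1):0^1=1 (0,0):0^0=0 -> mex({0, 1}) = 2
G(3): splits (0,2):0^2=2 (1,1):1^1=0 (0,1):0^1=1 -> mex({0, 1, 2}) = 3
G(4): splits (0,3):0^3=3 (1,2):1^2=3 (0,2):0^2=2 (1,1):1^1=0 -> mex({0, 2, 3}) = 1
G(5): splits (0,4):0^1=1 (1,3):1^3=2 (2,2):2^2=0 (0,3):0^3=3 (1,2):1^2=3 -> mex({0, 1, 2, 3}) = 4
G(6) = mex({0, 1, 2, 4}) = 3
G(7) = mex({0, 1, 3, 4, 5}) = 2
G(8) = mex({0, 2, 3, 5, 6}) = 1
G(9) = mex({0, 1, 2, 3, 6, 7}) = 4
G(10) = mex({0, 1, 3, 4, 5, 7}) = 2
G(11) = mex({0, 1, 2, 3, 4, 5}) = 6
G(12) = mex({0, 1, 2, 3, 5, 6, 7}) = 4
G(13) = mex({0, 2, 3, 4, 6, 7}) = 1
G(14) = mex({0, 1, 4, 5, 6, 7}) = 2
G(15) = mex({0, 1, 2, 3, 4, 5, 6}) = 7
G(16) = mex({0, 2, 3, 5, 6, 7}) = 1
G(17) = mex({0, 1, 2, 3, 5, 6, 7}) = 4
G(18) = mex({0, 1, 2, 4, 5, 6}) = 3
G(19) = mex({0, 1, 3, 4, 5, 7}) = 2
G(20) = mex({0, 2, 3, 4, 5, 6, 7}) = 1
G(21) = mex({0, 1, 2, 3, 5, 6, 7}) = 4
G(22) = mex({0, 1, 2, 3, 4, 5, 7}) = 6
G(23) = mex({0, 1, 2, 3, 4, 5, 6}) = 7
G(24) = mex({0, 1, 2, 3, 5, 6, 7}) = 4
G(25) = mex({0, 2, 3, 4, 6, 7}) = 1
Therefore G(25) = 1.

1


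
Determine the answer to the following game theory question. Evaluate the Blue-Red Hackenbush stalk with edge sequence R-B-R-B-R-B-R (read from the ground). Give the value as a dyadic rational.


Edges (from ground): R-B-R-B-R-B-R
By Berlekamp's sign-expansion rule, a Blue-Red Hackenbush stalk has the value of the surreal number whose sign sequence is the edge sequence with B -> + and R -> -.
Sign sequence: -+-+-+-
Trace the sign expansion in the surreal number tree, starting from 0:
Edge 1: R (sign -) -> bounds (-inf, 0), value = -1
Edge 2: B (sign +) -> bounds (-1, 0), value = -1/2
Edge 3: R (sign -) -> bounds (-1, -1/2), value = -3/4
Edge 4: B (sign +) -> bounds (-3/4, -1/2), value = -5/8
Edge 5: R (sign -) -> bounds (-3/4, -5/8), value = -11/16
Edge 6: B (sign +) -> bounds (-11/16, -5/8), value = -21/32
Edge 7: R (sign -) -> bounds (-11/16, -21/32), value = -43/64
Game value = -43/64

-43/64


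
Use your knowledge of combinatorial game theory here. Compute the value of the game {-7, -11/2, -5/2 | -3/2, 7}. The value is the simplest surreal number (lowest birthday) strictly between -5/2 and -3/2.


Left options: {-7, -11/2, -5/2}, max = -5/2
Right options: {-3/2, 7}, min = -3/2
All options are numbers and max(Left) < min(Right), so by the simplicity theorem the value is the simplest (earliest-born) number strictly between -5/2 and -3/2.
The only integer strictly between -5/2 and -3/2 is -2.
No non-integer in the interval can be simpler: if x is a non-integer in the interval, then floor(x) or ceil(x) also lies in the interval (the interval contains an integer), and both are proper prefixes of x's sign expansion, i.e. born earlier. So the game value is -2.
Game value = -2

-2


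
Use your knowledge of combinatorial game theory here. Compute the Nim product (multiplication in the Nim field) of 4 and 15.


Nim multiplication is bilinear over XOR: (u XOR v) * w = (u*w) XOR (v*w).
So we split each operand into its bit components and XOR the pairwise Nim products.
4 = 4 (as XOR of powers of 2).
15 = 1 + 2 + 4 + 8 (as XOR of powers of 2).
Using the standard Nim-product table on single bits:
  2*2 = 3,   2*4 = 8,   2*8 = 12,
  4*4 = 6,   4*8 = 11,  8*8 = 13,
and  1*x = x (identity), k*l = l*k (commutative).
Pairwise Nim products:
  4 * 1 = 4
  4 * 2 = 8
  4 * 4 = 6
  4 * 8 = 11
XOR them: 4 XOR 8 XOR 6 XOR 11 = 1.
Result: 4 * 15 = 1 (in Nim).

1


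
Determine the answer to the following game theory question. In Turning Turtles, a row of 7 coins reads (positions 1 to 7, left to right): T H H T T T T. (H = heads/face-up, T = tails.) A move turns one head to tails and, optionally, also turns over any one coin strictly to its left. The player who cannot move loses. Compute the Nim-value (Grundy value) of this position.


Coins: T H H T T T T
Key fact: a single head at position k behaves exactly like a Nim heap of size k (turning it to T and optionally flipping a coin at j < k corresponds to moving the heap from k to j, or to 0), and heads combine as a disjunctive sum (two heads at the same place would cancel, matching j XOR j = 0). So the Nim-value is the XOR of the 1-indexed positions of the heads.
Face-up positions (1-indexed): [2, 3]
XOR 0 with 2: 0 XOR 2 = 2
XOR 2 with 3: 2 XOR 3 = 1
Nim-value = 1

1


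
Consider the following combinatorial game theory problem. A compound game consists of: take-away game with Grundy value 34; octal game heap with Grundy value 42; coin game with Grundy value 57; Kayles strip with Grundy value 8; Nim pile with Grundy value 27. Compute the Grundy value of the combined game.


By the Sprague-Grundy theorem, the Grundy value of a sum of games is the XOR of individual Grundy values.
take-away game: Grundy value = 34. Running XOR: 0 XOR 34 = 34
octal game heap: Grundy value = 42. Running XOR: 34 XOR 42 = 8
coin game: Grundy value = 57. Running XOR: 8 XOR 57 = 49
Kayles strip: Grundy value = 8. Running XOR: 49 XOR 8 = 57
Nim pile: Grundy value = 27. Running XOR: 57 XOR 27 = 34
The combined Grundy value is 34.

34


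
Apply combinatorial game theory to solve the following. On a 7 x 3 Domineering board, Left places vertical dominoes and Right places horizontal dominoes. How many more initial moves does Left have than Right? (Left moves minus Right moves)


Board is 7 x 3 (rows x cols).
Left (vertical) placements: (rows-1) * cols = 6 * 3 = 18
Right (horizontal) placements: rows * (cols-1) = 7 * 2 = 14
Advantage = Left - Right = 18 - 14 = 4

4


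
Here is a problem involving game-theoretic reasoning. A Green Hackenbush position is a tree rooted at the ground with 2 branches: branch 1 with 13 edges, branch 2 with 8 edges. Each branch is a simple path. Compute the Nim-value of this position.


The tree has 2 branches from the ground vertex.
In Green Hackenbush, the Nim-value of a simple path of length k is k.
Branch 1: length 13, Nim-value = 13
Branch 2: length 8, Nim-value = 8
Total Nim-value = XOR of all branch values:
0 XOR 13 = 13
13 XOR 8 = 5
Nim-value of the tree = 5

5


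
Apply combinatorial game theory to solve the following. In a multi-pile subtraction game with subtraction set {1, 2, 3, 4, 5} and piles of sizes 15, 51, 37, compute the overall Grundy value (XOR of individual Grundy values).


Subtraction set: {1, 2, 3, 4, 5}
For this subtraction set, G(n) = n mod 6 (period = max + 1 = 6).
Pile 1 (size 15): G(15) = 15 mod 6 = 3
Pile 2 (size 51): G(51) = 51 mod 6 = 3
Pile 3 (size 37): G(37) = 37 mod 6 = 1
Total Grundy value = XOR of all: 3 XOR 3 XOR 1 = 1

1


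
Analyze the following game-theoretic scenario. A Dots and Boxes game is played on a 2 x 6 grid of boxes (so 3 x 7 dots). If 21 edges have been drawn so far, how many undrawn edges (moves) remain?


Grid: 2 x 6 boxes, i.e. 3 rows and 7 columns of dots.
Horizontal edges: (rows + 1) * cols = 3 * 6 = 18
Vertical edges: rows * (cols + 1) = 2 * 7 = 14
Total edges: 18 + 14 = 32
Edges drawn: 21
Remaining: 32 - 21 = 11

11


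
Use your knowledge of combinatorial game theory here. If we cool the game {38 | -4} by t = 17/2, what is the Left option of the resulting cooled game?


Original game: {38 | -4} (a switch {a | b} with a > b).
Cooling by t (for t below the temperature (a - b)/2 = 21) taxes each move by t: {a | b} cooled by t is {a - t | b + t}.
Cooling amount: t = 17/2
Cooled Left option: 38 - 17/2 = 59/2
Cooled Right option: -4 + 17/2 = 9/2
Cooled game: {59/2 | 9/2}
Left option = 59/2

59/2


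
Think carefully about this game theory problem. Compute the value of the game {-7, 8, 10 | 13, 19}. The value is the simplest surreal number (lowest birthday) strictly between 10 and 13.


Left options: {-7, 8, 10}, max = 10
Right options: {13, 19}, min = 13
All options are numbers and max(Left) < min(Right), so by the simplicity theorem the value is the simplest (earliest-born) number strictly between 10 and 13.
Integers 11 through 12 all lie strictly between 10 and 13.
Among integers, the simplest (lowest birthday = smallest |n|; 0 is born on day 0, +-n on day n) is 11.
No non-integer in the interval can be simpler: if x is a non-integer in the interval, then floor(x) or ceil(x) also lies in the interval (the interval contains an integer), and both are proper prefixes of x's sign expansion, i.e. born earlier. So the game value is 11.
Game value = 11

11


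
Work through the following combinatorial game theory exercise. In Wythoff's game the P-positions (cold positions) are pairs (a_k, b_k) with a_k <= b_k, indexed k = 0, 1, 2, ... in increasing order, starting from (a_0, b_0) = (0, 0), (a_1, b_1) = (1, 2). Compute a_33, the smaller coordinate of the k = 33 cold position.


By Wythoff's theorem, a_k = floor(k * phi) and b_k = floor(k * phi^2) = a_k + k, where phi = (1 + sqrt(5))/2 is the golden ratio.
phi = (1 + sqrt(5))/2 = 1.618034
k = 33
k * phi = 33 * 1.618034 = 53.395122
a_33 = floor(k * phi) = 53

53


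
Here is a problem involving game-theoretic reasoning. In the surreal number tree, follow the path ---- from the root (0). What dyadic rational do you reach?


Sign expansion: ----
Rule: track bounds (lo, hi), initially (-inf, +inf). On '+', the current value becomes lo and we move to the simplest number in (value, hi): value + 1 if hi = +inf, otherwise the midpoint (value + hi)/2. On '-', the current value becomes hi and we move to value - 1 if lo = -inf, otherwise the midpoint (lo + value)/2.
Start at 0.
Step 1: sign = -, move left. Bounds: (-inf, 0). Value = -1
Step 2: sign = -, move left. Bounds: (-inf, -1). Value = -2
Step 3: sign = -, move left. Bounds: (-inf, -2). Value = -3
Step 4: sign = -, move left. Bounds: (-inf, -3). Value = -4
The surreal number with sign expansion ---- is -4.

-4


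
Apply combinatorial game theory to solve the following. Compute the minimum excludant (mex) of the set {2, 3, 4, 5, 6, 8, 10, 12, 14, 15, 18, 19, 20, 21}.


Set = {2, 3, 4, 5, 6, 8, 10, 12, 14, 15, 18, 19, 20, 21}
0 is NOT in the set. This is the mex.
mex = 0

0


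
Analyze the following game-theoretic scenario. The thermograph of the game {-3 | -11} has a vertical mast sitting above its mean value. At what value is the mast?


Game = {-3 | -11}, a switch {a | b} with numbers a > b.
Its thermograph has left wall a - t and right wall b + t, which meet at t = (a - b)/2, where both equal (a + b)/2. So the mast (mean value) is at (a + b)/2.
Mean = (-3 + (-11))/2 = -14/2 = -7

-7


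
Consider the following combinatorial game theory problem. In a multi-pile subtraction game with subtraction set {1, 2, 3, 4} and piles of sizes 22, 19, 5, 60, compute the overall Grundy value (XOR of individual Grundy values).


Subtraction set: {1, 2, 3, 4}
For this subtraction set, G(n) = n mod 5 (period = max + 1 = 5).
Pile 1 (size 22): G(22) = 22 mod 5 = 2
Pile 2 (size 19): G(19) = 19 mod 5 = 4
Pile 3 (size 5): G(5) = 5 mod 5 = 0
Pile 4 (size 60): G(60) = 60 mod 5 = 0
Total Grundy value = XOR of all: 2 XOR 4 XOR 0 XOR 0 = 6

6


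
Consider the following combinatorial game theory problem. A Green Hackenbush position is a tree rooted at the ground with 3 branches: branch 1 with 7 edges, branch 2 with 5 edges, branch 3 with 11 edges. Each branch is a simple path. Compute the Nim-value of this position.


The tree has 3 branches from the ground vertex.
In Green Hackenbush, the Nim-value of a simple path of length k is k.
Branch 1: length 7, Nim-value = 7
Branch 2: length 5, Nim-value = 5
Branch 3: length 11, Nim-value = 11
Total Nim-value = XOR of all branch values:
0 XOR 7 = 7
7 XOR 5 = 2
2 XOR 11 = 9
Nim-value of the tree = 9

9


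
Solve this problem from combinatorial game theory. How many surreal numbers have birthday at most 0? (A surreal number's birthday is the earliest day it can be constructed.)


Day 0: {|} = 0 is born. Count = 1.
Day n: the number of surreal numbers born by day n is 2^(n+1) - 1.
By day 0: 2^1 - 1 = 1
By day 0: 1 surreal numbers.

1


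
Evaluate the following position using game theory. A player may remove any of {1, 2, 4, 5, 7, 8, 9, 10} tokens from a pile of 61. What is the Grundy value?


The subtraction set is S = {1, 2, 4, 5, 7, 8, 9, 10}.
G(k) = mex{ G(k - s) : s in S, s <= k }. We compute iteratively: G(0) = 0.
G(1) = mex({0}) = 1
G(2) = mex({0, 1}) = 2
G(3) = mex({1, 2}) = 0
G(4) = mex({0, 2}) = 1
G(5) = mex({0, 1}) = 2
G(6) = mex({1, 2}) = 0
G(7) = mex({0, 2}) = 1
G(8) = mex({0, 1}) = 2
G(9) = mex({0, 1, 2}) = 3
G(10) = mex({0, 1, 2, 3}) = 4
G(11) = mex({0, 1, 2, 3, 4}) = 5
G(12) = mex({0, 1, 2, 4, 5}) = 3
G(13) = mex({0, 1, 2, 3, 5}) = 4
G(14) = mex({0, 1, 2, 3, 4}) = 5
G(15) = mex({0, 1, 2, 4, 5}) = 3
G(16) = mex({0, 1, 2, 3, 5}) = 4
G(17) = mex({1, 2, 3, 4}) = 0
G(18) = mex({0, 2, 3, 4, 5}) = 1
G(19) = mex({0, 1, 3, 4, 5}) = 2
G(20) = mex({1, 2, 3, 4, 5}) = 0
G(21) = mex({0, 2, 3, 4, 5}) = 1
G(22) = mex({0, 1, 3, 4, 5}) = 2
G(23) = mex({1, 2, 3, 4, 5}) = 0
G(24) = mex({0, 2, 3, 4, 5}) = 1
G(25) = mex({0, 1, 3, 4}) = 2
G(26) = mex({0, 1, 2, 4}) = 3
Observe that G(17)..G(26) = 0, 1, 2, 0, 1, 2, 0, 1, 2, 3 repeats G(0)..G(9) = 0, 1, 2, 0, 1, 2, 0, 1, 2, 3.
For k >= max(S) = 10, G(k) is determined by the previous 10 values G(k-10)..G(k-1); a window of 10 consecutive values has recurred shifted by 17, so by induction G(k + 17) = G(k) for all k >= 0: the sequence is periodic from the start with period 17.
One period: G(0..16) = 0, 1, 2, 0, 1, 2, 0, 1, 2, 3, 4, 5, 3, 4, 5, 3, 4.
61 mod 17 = 10, so G(61) = G(10) = 4.

4


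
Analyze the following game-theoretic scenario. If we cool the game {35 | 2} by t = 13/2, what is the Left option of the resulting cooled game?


Original game: {35 | 2} (a switch {a | b} with a > b).
Cooling by t (for t below the temperature (a - b)/2 = 33/2) taxes each move by t: {a | b} cooled by t is {a - t | b + t}.
Cooling amount: t = 13/2
Cooled Left option: 35 - 13/2 = 57/2
Cooled Right option: 2 + 13/2 = 17/2
Cooled game: {57/2 | 17/2}
Left option = 57/2

57/2


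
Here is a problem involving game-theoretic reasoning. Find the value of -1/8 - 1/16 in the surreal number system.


x = -1/8, y = 1/16
Converting to common denominator: 16
x = -2/16, y = 1/16
x - y = -1/8 - 1/16 = -3/16

-3/16


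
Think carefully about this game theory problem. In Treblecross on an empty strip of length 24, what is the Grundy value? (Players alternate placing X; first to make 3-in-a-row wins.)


Treblecross: place X on empty cells; 3-in-a-row wins.
Playing within two cells of an existing X lets the opponent win at once, so sensible play treats the cells i-2..i+2 around each X as dead. The player left with no safe cell loses, so this is a normal-play take-away game on strips of safe cells.
Placing X at cell i (0-indexed) of a strip of k safe cells leaves independent strips of sizes max(0, i-2) and max(0, k-i-3). Hence G(k) = mex{ G(max(0,i-2)) XOR G(max(0,k-i-3)) : 0 <= i < k }, with G(0) = 0.
G(1): splits (0,0):0^0=0 -> mex({0}) = 1
G(2): splits (0,0):0^0=0 -> mex({0}) = 1
G(3): splits (0,0):0^0=0 -> mex({0}) = 1
G(4): splits (0,1):0^1=1 (0,0):0^0=0 -> mex({0, 1}) = 2
G(5): splits (0,2):0^1=1 (0,1):0^1=1 (0,0):0^0=0 -> mex({0, 1}) = 2
G(6) = mex({1}) = 0
G(7) = mex({0, 1, 2}) = 3
G(8) = mex({0, 1, 2}) = 3
G(9) = mex({0, 2}) = 1
G(10) = mex({0, 2, 3}) = 1
G(11) = mex({0, 3}) = 1
G(12) = mex({1, 3}) = 0
G(13) = mex({0, 1, 2, 3}) = 4
G(14) = mex({0, 1, 2}) = 3
G(15) = mex({0, 1, 2}) = 3
G(16) = mex({0, 1, 2, 4}) = 3
G(17) = mex({0, 1, 3, 4}) = 2
G(18) = mex({0, 1, 3, 4}) = 2
G(19) = mex({0, 1, 3, 5}) = 2
G(20) = mex({0, 1, 2, 3, 5}) = 4
G(21) = mex({0, 1, 2, 3, 5}) = 4
G(22) = mex({1, 2, 6}) = 0
G(23) = mex({0, 1, 2, 3, 4, 6}) = 5
G(24) = mex({0, 1, 2, 3, 4}) = 5
Therefore G(24) = 5.

5


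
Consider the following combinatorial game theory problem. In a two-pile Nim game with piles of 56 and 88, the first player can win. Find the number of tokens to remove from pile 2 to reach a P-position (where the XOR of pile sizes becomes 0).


Piles: 56 and 88
Current XOR: 56 XOR 88 = 96 (non-zero, so this is an N-position).
To make the XOR zero, we need to find a move that balances the piles.
For pile 2 (size 88): target = 88 XOR 96 = 56
We reduce pile 2 from 88 to 56.
Tokens removed: 88 - 56 = 32
Verification: 56 XOR 56 = 0

32


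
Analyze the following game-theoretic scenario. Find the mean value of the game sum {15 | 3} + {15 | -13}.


G1 = {15 | 3}, G2 = {15 | -13}
Each is a switch {a | b} with numbers a > b; its mean value is (a + b)/2, and mean value is additive over game sums: m(G1 + G2) = m(G1) + m(G2).
Mean of G1 = (15 + (3))/2 = 18/2 = 9
Mean of G2 = (15 + (-13))/2 = 2/2 = 1
Mean of G1 + G2 = 9 + 1 = 10

10


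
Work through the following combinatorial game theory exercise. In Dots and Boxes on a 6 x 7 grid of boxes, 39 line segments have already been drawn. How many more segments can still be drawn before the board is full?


Grid: 6 x 7 boxes, i.e. 7 rows and 8 columns of dots.
Horizontal edges: (rows + 1) * cols = 7 * 7 = 49
Vertical edges: rows * (cols + 1) = 6 * 8 = 48
Total edges: 49 + 48 = 97
Edges drawn: 39
Remaining: 97 - 39 = 58

58


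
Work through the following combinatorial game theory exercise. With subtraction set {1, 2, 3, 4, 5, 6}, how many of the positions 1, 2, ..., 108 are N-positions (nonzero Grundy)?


Subtraction set S = {1, 2, 3, 4, 5, 6}, so G(n) = n mod 7.
G(n) = 0 when n is a multiple of 7.
Multiples of 7 in [1, 108]: 15
N-positions (nonzero Grundy) = 108 - 15 = 93

93


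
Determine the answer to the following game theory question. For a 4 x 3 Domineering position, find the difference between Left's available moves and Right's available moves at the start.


Board is 4 x 3 (rows x cols).
Left (vertical) placements: (rows-1) * cols = 3 * 3 = 9
Right (horizontal) placements: rows * (cols-1) = 4 * 2 = 8
Advantage = Left - Right = 9 - 8 = 1

1


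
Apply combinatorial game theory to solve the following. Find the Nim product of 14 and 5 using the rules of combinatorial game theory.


Nim multiplication is bilinear over XOR: (u XOR v) * w = (u*w) XOR (v*w).
So we split each operand into its bit components and XOR the pairwise Nim products.
14 = 2 + 4 + 8 (as XOR of powers of 2).
5 = 1 + 4 (as XOR of powers of 2).
Using the standard Nim-product table on single bits:
  2*2 = 3,   2*4 = 8,   2*8 = 12,
  4*4 = 6,   4*8 = 11,  8*8 = 13,
and  1*x = x (identity), k*l = l*k (commutative).
Pairwise Nim products:
  2 * 1 = 2
  2 * 4 = 8
  4 * 1 = 4
  4 * 4 = 6
  8 * 1 = 8
  8 * 4 = 11
XOR them: 2 XOR 8 XOR 4 XOR 6 XOR 8 XOR 11 = 11.
Result: 14 * 5 = 11 (in Nim).

11


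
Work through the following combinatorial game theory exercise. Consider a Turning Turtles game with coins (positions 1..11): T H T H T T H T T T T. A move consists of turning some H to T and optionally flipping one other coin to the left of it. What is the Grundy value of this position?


Coins: T H T H T T H T T T T
Key fact: a single head at position k behaves exactly like a Nim heap of size k (turning it to T and optionally flipping a coin at j < k corresponds to moving the heap from k to j, or to 0), and heads combine as a disjunctive sum (two heads at the same place would cancel, matching j XOR j = 0). So the Nim-value is the XOR of the 1-indexed positions of the heads.
Face-up positions (1-indexed): [2, 4, 7]
XOR 0 with 2: 0 XOR 2 = 2
XOR 2 with 4: 2 XOR 4 = 6
XOR 6 with 7: 6 XOR 7 = 1
Nim-value = 1

1


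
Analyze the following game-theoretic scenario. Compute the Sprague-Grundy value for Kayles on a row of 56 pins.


Kayles: a move removes 1 or 2 adjacent pins from a contiguous row.
Removing pins from a row of k leaves two independent rows (a, b) with a + b = k - 1 (one pin) or a + b = k - 2 (two pins); an end removal gives a = 0.
By Sprague-Grundy, G(k) = mex{ G(a) XOR G(b) } over all these splits. G(0) = 0.
G(1): splits (0,0):0^0=0 -> mex({0}) = 1
G(2): splits (0,1):0^1=1 (0,0):0^0=0 -> mex({0, 1}) = 2
G(3): splits (0,2):0^2=2 (1,1):1^1=0 (0,1):0^1=1 -> mex({0, 1, 2}) = 3
G(4): splits (0,3):0^3=3 (1,2):1^2=3 (0,2):0^2=2 (1,1):1^1=0 -> mex({0, 2, 3}) = 1
G(5): splits (0,4):0^1=1 (1,3):1^3=2 (2,2):2^2=0 (0,3):0^3=3 (1,2):1^2=3 -> mex({0, 1, 2, 3}) = 4
G(6) = mex({0, 1, 2, 4}) = 3
G(7) = mex({0, 1, 3, 4, 5}) = 2
G(8) = mex({0, 2, 3, 5, 6}) = 1
G(9) = mex({0, 1, 2, 3, 6, 7}) = 4
G(10) = mex({0, 1, 3, 4, 5, 7}) = 2
G(11) = mex({0, 1, 2, 3, 4, 5}) = 6
G(12) = mex({0, 1, 2, 3, 5, 6, 7}) = 4
G(13) = mex({0, 2, 3, 4, 6, 7}) = 1
G(14) = mex({0, 1, 4, 5, 6, 7}) = 2
G(15) = mex({0, 1, 2, 3, 4, 5, 6}) = 7
G(16) = mex({0, 2, 3, 5, 6, 7}) = 1
G(17) = mex({0, 1, 2, 3, 5, 6, 7}) = 4
G(18) = mex({0, 1, 2, 4, 5, 6}) = 3
G(19) = mex({0, 1, 3, 4, 5, 7}) = 2
G(20) = mex({0, 2, 3, 4, 5, 6, 7}) = 1
G(21) = mex({0, 1, 2, 3, 5, 6, 7}) = 4
G(22) = mex({0, 1, 2, 3, 4, 5, 7}) = 6
G(23) = mex({0, 1, 2, 3, 4, 5, 6}) = 7
G(24) = mex({0, 1, 2, 3, 5, 6, 7}) = 4
G(25) = mex({0, 2, 3, 4, 6, 7}) = 1
G(26) = mex({0, 1, 3, 4, 5, 6, 7}) = 2
G(27) = mex({0, 1, 2, 3, 4, 5, 6, 7}) = 8
G(28) = mex({0, 1, 2, 3, 4, 6, 7, 8}) = 5
G(29) = mex({0, 1, 2, 3, 5, 6, 7, 8, 9}) = 4
G(30) = mex({0, 1, 2, 3, 4, 5, 6, 9, 10}) = 7
G(31) = mex({0, 1, 3, 4, 5, 7, 10, 11}) = 2
G(32) = mex({0, 2, 3, 4, 5, 6, 7, 9, 11}) = 1
G(33) = mex({0, 1, 2, 3, 4, 5, 6, 7, 9, 12}) = 8
G(34) = mex({0, 1, 2, 3, 4, 5, 7, 8, 11, 12}) = 6
G(35) = mex({0, 1, 2, 3, 4, 5, 6, 8, 9, 10, 11}) = 7
G(36) = mex({0, 1, 2, 3, 5, 6, 7, 9, 10}) = 4
G(37) = mex({0, 2, 3, 4, 6, 7, 9, 10, 11, 12}) = 1
G(38) = mex({0, 1, 3, 4, 5, 6, 7, 9, 10, 11, 12}) = 2
G(39) = mex({0, 1, 2, 4, 5, 6, 7, 9, 10, 12, 14}) = 3
G(40) = mex({0, 2, 3, 4, 6, 7, 11, 12, 14}) = 1
G(41) = mex({0, 1, 2, 3, 5, 6, 7, 9, 10, 11, 12}) = 4
G(42) = mex({0, 1, 2, 3, 4, 5, 6, 9, 10}) = 7
G(43) = mex({0, 1, 3, 4, 5, 7, 9, 10, 12, 15}) = 2
G(44) = mex({0, 2, 3, 4, 5, 6, 7, 9, 10, 12, 15}) = 1
G(45) = mex({0, 1, 2, 3, 4, 5, 6, 7, 9, 10, 12, 14}) = 8
G(46) = mex({0, 1, 3, 4, 5, 7, 8, 11, 12, 14}) = 2
G(47) = mex({0, 1, 2, 3, 4, 5, 6, 8, 9, 10, 11, 12}) = 7
G(48) = mex({0, 1, 2, 3, 5, 6, 7, 9, 10}) = 4
G(49) = mex({0, 2, 3, 4, 6, 7, 9, 10, 11, 12, 15}) = 1
G(50) = mex({0, 1, 4, 5, 6, 7, 9, 11, 12, 14, 15}) = 2
G(51) = mex({0, 1, 2, 3, 4, 5, 6, 7, 9, 12, 14, 15}) = 8
G(52) = mex({0, 2, 3, 4, 5, 6, 7, 8, 11, 12, 15}) = 1
G(53) = mex({0, 1, 2, 3, 5, 6, 7, 8, 9, 10, 11, 12}) = 4
G(54) = mex({0, 1, 2, 3, 4, 5, 6, 9, 10}) = 7
G(55) = mex({0, 1, 3, 4, 5, 7, 9, 10, 11, 12}) = 2
G(56) = mex({0, 2, 3, 4, 5, 6, 7, 9, 10, 11, 12, 13, 14}) = 1
Therefore G(56) = 1.

1
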